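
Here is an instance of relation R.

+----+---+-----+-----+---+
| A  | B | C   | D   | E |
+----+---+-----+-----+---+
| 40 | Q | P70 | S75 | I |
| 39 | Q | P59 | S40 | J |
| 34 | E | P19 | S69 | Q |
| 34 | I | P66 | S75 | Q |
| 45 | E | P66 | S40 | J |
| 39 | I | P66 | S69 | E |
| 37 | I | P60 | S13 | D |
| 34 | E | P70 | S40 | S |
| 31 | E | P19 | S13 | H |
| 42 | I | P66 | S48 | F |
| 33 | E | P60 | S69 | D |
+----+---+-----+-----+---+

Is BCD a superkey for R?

All 11 rows have distinct BCD values, so BCD → (all attributes) holds and BCD is a superkey.

Yes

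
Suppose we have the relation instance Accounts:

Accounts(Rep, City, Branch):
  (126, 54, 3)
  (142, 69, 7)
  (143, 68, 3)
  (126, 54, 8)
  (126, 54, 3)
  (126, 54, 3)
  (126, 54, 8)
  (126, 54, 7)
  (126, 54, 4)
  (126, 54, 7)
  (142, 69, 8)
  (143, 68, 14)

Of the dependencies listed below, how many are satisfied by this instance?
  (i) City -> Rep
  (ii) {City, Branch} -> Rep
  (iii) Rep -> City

(i) City -> Rep: every LHS value maps to a single RHS value — holds.
(ii) {City, Branch} -> Rep: every LHS value maps to a single RHS value — holds.
(iii) Rep -> City: every LHS value maps to a single RHS value — holds.
3 of the 3 dependencies hold.

3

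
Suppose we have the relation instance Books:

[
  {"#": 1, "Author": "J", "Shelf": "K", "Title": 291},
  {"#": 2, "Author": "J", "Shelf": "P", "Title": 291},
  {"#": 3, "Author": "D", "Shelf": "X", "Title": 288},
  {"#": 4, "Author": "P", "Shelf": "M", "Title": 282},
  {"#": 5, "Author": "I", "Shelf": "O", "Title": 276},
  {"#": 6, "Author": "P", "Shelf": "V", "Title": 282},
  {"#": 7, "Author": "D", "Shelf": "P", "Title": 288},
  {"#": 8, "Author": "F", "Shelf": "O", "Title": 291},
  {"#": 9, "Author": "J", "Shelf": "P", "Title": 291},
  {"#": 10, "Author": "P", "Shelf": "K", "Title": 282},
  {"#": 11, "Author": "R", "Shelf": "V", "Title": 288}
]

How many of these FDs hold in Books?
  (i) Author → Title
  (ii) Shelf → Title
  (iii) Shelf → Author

1

(i) Author → Title: every LHS value maps to a single RHS value — holds.
(ii) Shelf → Title: Shelf=K: rows 1, 10 → Title takes values {291, 282} — violation; Shelf=P: rows 2, 7, 9 → Title takes values {291, 288} — violation; Shelf=O: rows 5, 8 → Title takes values {276, 291} — violation; Shelf=V: rows 6, 11 → Title takes values {282, 288} — violation — fails.
(iii) Shelf → Author: Shelf=K: rows 1, 10 → Author takes values {J, P} — violation; Shelf=P: rows 2, 7, 9 → Author takes values {J, D} — violation; Shelf=O: rows 5, 8 → Author takes values {I, F} — violation; Shelf=V: rows 6, 11 → Author takes values {P, R} — violation — fails.
1 of the 3 dependencies holds.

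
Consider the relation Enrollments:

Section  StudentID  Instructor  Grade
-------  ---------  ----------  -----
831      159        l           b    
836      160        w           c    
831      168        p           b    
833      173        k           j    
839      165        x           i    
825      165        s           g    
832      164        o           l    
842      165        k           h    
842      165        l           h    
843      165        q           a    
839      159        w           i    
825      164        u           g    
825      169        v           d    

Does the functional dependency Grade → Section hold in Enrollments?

Grade=b: 2 rows → Section = 831, 831 ✓
Grade=c: 1 row → Section = 836 ✓
Grade=j: 1 row → Section = 833 ✓
Grade=i: 2 rows → Section = 839, 839 ✓
Grade=g: 2 rows → Section = 825, 825 ✓
Grade=l: 1 row → Section = 832 ✓
Grade=h: 2 rows → Section = 842, 842 ✓
Grade=a: 1 row → Section = 843 ✓
Grade=d: 1 row → Section = 825 ✓
Every Grade value is associated with a single Section value, so Grade → Section holds.

Yes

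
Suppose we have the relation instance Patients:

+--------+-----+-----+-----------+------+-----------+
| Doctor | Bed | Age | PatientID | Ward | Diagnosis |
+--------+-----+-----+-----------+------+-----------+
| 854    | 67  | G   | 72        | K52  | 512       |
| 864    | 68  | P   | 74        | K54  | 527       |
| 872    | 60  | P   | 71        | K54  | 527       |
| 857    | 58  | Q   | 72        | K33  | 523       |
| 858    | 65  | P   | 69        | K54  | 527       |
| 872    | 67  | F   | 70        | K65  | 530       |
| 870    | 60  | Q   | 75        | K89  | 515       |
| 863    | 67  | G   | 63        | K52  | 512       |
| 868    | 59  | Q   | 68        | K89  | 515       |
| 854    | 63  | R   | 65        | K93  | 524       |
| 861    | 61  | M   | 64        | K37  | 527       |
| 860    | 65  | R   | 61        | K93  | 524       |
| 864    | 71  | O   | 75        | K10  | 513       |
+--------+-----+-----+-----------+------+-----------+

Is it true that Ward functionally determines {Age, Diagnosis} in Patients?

Ward=K52: 2 rows → {Age,Diagnosis} = (G, 512), (G, 512) ✓
Ward=K54: 3 rows → {Age,Diagnosis} = (P, 527), (P, 527), (P, 527) ✓
Ward=K33: 1 row → {Age,Diagnosis} = (Q, 523) ✓
Ward=K65: 1 row → {Age,Diagnosis} = (F, 530) ✓
Ward=K89: 2 rows → {Age,Diagnosis} = (Q, 515), (Q, 515) ✓
Ward=K93: 2 rows → {Age,Diagnosis} = (R, 524), (R, 524) ✓
Ward=K37: 1 row → {Age,Diagnosis} = (M, 527) ✓
Ward=K10: 1 row → {Age,Diagnosis} = (O, 513) ✓
Every Ward value is associated with a single {Age, Diagnosis} value, so Ward → {Age, Diagnosis} holds.

Yes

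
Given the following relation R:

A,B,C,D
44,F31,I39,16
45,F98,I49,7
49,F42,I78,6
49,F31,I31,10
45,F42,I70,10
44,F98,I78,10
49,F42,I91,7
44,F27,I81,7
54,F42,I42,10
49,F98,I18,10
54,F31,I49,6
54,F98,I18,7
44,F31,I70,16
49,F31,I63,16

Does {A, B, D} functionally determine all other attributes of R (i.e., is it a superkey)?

No

Two distinct rows share (A=44, B=F31, D=16), so {A, B, D} does not determine every attribute — not a superkey.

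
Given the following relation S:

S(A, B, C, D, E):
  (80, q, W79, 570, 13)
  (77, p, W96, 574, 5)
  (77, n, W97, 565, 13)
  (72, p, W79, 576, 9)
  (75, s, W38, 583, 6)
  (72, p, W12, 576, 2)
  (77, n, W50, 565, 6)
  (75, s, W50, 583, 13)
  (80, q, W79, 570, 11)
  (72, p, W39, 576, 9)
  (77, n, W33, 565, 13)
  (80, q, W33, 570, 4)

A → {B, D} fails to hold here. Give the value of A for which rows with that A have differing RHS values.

A=80: 3 rows → {B,D} = (q, 570), (q, 570), (q, 570) ✓
A=77: 4 rows → {B,D} takes values {(p, 574), (n, 565)} — violation
A=72: 3 rows → {B,D} = (p, 576), (p, 576), (p, 576) ✓
A=75: 2 rows → {B,D} = (s, 583), (s, 583) ✓
The only A value with inconsistent RHS is A=77.

77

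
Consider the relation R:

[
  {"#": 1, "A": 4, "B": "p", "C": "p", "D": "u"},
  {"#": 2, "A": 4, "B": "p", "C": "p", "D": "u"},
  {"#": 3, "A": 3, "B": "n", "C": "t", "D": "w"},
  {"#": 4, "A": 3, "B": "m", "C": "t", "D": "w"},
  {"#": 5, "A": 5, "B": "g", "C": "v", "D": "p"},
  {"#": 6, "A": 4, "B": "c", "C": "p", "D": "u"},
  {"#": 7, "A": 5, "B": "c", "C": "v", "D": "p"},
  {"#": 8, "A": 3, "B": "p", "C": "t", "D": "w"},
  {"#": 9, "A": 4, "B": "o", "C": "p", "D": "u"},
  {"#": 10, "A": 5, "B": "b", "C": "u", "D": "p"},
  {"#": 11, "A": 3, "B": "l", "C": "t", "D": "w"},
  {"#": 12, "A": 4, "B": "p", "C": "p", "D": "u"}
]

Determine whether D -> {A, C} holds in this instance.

No

D=u: rows 1, 2, 6, 9, 12 → {A,C} = (4, p), (4, p), (4, p), (4, p), (4, p) ✓
D=w: rows 3, 4, 8, 11 → {A,C} = (3, t), (3, t), (3, t), (3, t) ✓
D=p: rows 5, 7, 10 → {A,C} takes values {(5, v), (5, u)} — violation
Two rows agree on D but differ on {A, C}, so D -> {A, C} does not hold.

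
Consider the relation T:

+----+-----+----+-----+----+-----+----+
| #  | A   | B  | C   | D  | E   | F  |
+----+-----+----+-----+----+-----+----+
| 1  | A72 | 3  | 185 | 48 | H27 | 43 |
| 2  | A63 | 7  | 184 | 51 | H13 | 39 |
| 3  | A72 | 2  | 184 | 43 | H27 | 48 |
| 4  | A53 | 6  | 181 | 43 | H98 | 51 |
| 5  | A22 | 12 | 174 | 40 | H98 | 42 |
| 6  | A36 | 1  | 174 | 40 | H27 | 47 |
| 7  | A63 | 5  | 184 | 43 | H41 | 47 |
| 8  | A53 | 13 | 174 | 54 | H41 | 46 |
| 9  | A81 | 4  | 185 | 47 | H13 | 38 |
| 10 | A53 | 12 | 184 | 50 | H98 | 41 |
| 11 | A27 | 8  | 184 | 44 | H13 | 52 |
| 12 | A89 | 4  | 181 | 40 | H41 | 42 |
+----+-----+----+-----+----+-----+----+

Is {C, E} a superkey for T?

Rows 2 and 11 have the same {C, E} value (C=184, E=H13) but are distinct tuples, so {C, E} does not determine every attribute — not a superkey.

No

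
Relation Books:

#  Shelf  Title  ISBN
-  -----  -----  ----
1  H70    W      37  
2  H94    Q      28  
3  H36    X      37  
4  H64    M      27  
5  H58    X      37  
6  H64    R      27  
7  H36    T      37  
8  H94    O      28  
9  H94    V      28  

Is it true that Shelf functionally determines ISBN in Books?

Yes

Shelf=H70: row 1 → ISBN = 37 ✓
Shelf=H94: rows 2, 8, 9 → ISBN = 28, 28, 28 ✓
Shelf=H36: rows 3, 7 → ISBN = 37, 37 ✓
Shelf=H64: rows 4, 6 → ISBN = 27, 27 ✓
Shelf=H58: row 5 → ISBN = 37 ✓
Every Shelf value is associated with a single ISBN value, so Shelf → ISBN holds.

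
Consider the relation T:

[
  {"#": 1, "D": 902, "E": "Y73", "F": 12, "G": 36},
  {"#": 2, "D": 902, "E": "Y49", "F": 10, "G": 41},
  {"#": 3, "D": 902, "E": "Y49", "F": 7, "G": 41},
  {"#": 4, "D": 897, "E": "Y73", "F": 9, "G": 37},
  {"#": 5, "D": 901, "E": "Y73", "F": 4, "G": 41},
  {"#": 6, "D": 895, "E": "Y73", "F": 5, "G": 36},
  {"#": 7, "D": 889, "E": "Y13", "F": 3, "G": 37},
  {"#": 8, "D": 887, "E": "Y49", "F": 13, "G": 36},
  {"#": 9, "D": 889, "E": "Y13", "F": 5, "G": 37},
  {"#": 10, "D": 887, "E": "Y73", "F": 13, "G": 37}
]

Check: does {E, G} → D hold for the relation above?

(E=Y73, G=36): rows 1, 6 → D takes values {902, 895} — violation
(E=Y49, G=41): rows 2, 3 → D = 902, 902 ✓
(E=Y73, G=37): rows 4, 10 → D takes values {897, 887} — violation
(E=Y73, G=41): row 5 → D = 901 ✓
(E=Y13, G=37): rows 7, 9 → D = 889, 889 ✓
(E=Y49, G=36): row 8 → D = 887 ✓
Two rows agree on {E, G} but differ on D, so {E, G} → D does not hold.

No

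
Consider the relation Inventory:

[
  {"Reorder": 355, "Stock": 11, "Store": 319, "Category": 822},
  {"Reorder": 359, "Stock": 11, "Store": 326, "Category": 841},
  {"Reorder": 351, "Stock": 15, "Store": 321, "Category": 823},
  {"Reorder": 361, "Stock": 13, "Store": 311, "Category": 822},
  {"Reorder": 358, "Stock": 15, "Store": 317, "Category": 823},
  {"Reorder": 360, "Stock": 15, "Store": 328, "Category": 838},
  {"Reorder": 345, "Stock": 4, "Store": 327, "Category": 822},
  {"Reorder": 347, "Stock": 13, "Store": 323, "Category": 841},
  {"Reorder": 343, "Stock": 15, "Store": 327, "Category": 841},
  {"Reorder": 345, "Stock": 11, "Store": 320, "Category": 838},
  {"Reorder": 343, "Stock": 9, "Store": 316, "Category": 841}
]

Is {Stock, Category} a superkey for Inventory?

No

Two distinct rows share (Stock=15, Category=823), so {Stock, Category} does not determine every attribute — not a superkey.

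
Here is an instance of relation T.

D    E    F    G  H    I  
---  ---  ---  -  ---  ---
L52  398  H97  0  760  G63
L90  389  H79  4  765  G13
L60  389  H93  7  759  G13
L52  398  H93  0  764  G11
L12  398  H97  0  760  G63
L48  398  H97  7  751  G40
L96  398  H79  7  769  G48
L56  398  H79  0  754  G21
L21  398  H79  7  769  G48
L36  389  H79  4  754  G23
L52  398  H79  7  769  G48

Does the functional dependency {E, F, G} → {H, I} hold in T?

(E=398, F=H97, G=0): 2 rows → {H,I} = (760, G63), (760, G63) ✓
(E=389, F=H79, G=4): 2 rows → {H,I} takes values {(765, G13), (754, G23)} — violation
(E=389, F=H93, G=7): 1 row → {H,I} = (759, G13) ✓
(E=398, F=H93, G=0): 1 row → {H,I} = (764, G11) ✓
(E=398, F=H97, G=7): 1 row → {H,I} = (751, G40) ✓
(E=398, F=H79, G=7): 3 rows → {H,I} = (769, G48), (769, G48), (769, G48) ✓
(E=398, F=H79, G=0): 1 row → {H,I} = (754, G21) ✓
Two rows agree on {E, F, G} but differ on {H, I}, so {E, F, G} → {H, I} does not hold.

No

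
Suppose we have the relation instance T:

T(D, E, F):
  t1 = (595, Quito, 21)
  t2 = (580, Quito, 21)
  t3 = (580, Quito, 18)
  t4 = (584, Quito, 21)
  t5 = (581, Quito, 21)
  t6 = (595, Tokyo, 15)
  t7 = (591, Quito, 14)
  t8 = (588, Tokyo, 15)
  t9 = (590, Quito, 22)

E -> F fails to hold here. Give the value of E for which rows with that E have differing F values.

Quito

E=Quito: rows 1, 2, 3, 4, 5, 7, 9 → F takes values {21, 18, 14, 22} — violation
E=Tokyo: rows 6, 8 → F = 15, 15 ✓
The only E value with inconsistent F is E=Quito.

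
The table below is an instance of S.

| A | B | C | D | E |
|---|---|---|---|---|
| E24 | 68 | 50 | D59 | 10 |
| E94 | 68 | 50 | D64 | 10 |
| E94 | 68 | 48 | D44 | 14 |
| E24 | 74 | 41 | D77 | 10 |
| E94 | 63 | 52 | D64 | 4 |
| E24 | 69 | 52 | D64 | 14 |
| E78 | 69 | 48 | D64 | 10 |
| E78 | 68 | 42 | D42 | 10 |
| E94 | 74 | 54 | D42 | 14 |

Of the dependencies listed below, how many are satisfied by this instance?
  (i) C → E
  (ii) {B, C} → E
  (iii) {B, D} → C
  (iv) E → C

(i) C → E: C=48: 2 rows → E takes values {14, 10} — violation; C=52: 2 rows → E takes values {4, 14} — violation — fails.
(ii) {B, C} → E: every LHS value maps to a single RHS value — holds.
(iii) {B, D} → C: (B=69, D=D64): 2 rows → C takes values {52, 48} — violation — fails.
(iv) E → C: E=10: 5 rows → C takes values {50, 41, 48, 42} — violation; E=14: 3 rows → C takes values {48, 52, 54} — violation — fails.
1 of the 4 dependencies holds.

1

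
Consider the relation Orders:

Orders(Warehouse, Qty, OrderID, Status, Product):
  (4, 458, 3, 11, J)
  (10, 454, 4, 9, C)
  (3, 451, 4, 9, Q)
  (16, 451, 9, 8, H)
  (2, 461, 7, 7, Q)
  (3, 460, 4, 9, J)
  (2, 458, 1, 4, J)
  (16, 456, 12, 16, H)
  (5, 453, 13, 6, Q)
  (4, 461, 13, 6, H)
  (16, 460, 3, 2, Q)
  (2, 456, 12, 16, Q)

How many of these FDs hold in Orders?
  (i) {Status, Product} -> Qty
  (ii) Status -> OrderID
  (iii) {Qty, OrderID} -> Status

(i) {Status, Product} -> Qty: every LHS value maps to a single RHS value — holds.
(ii) Status -> OrderID: every LHS value maps to a single RHS value — holds.
(iii) {Qty, OrderID} -> Status: every LHS value maps to a single RHS value — holds.
3 of the 3 dependencies hold.

3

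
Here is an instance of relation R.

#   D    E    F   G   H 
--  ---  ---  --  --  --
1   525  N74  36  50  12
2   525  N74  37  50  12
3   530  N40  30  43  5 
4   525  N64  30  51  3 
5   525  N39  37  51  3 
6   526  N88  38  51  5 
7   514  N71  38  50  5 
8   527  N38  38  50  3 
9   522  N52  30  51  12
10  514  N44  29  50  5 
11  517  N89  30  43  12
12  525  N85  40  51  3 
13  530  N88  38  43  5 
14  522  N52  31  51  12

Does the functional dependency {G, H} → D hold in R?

Yes

(G=50, H=12): rows 1, 2 → D = 525, 525 ✓
(G=43, H=5): rows 3, 13 → D = 530, 530 ✓
(G=51, H=3): rows 4, 5, 12 → D = 525, 525, 525 ✓
(G=51, H=5): row 6 → D = 526 ✓
(G=50, H=5): rows 7, 10 → D = 514, 514 ✓
(G=50, H=3): row 8 → D = 527 ✓
(G=51, H=12): rows 9, 14 → D = 522, 522 ✓
(G=43, H=12): row 11 → D = 517 ✓
Every {G, H} value is associated with a single D value, so {G, H} → D holds.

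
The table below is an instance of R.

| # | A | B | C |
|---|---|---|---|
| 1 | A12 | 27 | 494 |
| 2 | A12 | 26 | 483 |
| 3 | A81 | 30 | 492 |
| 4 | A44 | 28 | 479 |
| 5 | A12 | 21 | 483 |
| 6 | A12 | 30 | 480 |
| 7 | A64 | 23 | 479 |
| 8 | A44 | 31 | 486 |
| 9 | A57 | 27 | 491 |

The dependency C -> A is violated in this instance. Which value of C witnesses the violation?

479

C=494: row 1 → A = A12 ✓
C=483: rows 2, 5 → A = A12, A12 ✓
C=492: row 3 → A = A81 ✓
C=479: rows 4, 7 → A takes values {A44, A64} — violation
C=480: row 6 → A = A12 ✓
C=486: row 8 → A = A44 ✓
C=491: row 9 → A = A57 ✓
The only C value with inconsistent A is C=479.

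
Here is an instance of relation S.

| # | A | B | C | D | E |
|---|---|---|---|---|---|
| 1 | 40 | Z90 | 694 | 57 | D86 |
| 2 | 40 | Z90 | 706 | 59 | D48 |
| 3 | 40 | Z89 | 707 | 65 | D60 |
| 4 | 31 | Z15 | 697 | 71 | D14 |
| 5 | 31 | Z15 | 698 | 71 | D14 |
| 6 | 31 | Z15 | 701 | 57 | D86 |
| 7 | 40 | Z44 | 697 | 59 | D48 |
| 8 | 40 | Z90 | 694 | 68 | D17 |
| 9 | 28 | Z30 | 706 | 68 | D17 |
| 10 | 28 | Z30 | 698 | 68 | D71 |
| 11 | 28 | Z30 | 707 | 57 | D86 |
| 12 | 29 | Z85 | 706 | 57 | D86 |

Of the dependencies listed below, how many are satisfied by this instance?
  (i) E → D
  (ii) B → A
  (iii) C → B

2

(i) E → D: every LHS value maps to a single RHS value — holds.
(ii) B → A: every LHS value maps to a single RHS value — holds.
(iii) C → B: C=706: rows 2, 9, 12 → B takes values {Z90, Z30, Z85} — violation; C=707: rows 3, 11 → B takes values {Z89, Z30} — violation; C=697: rows 4, 7 → B takes values {Z15, Z44} — violation; C=698: rows 5, 10 → B takes values {Z15, Z30} — violation — fails.
2 of the 3 dependencies hold.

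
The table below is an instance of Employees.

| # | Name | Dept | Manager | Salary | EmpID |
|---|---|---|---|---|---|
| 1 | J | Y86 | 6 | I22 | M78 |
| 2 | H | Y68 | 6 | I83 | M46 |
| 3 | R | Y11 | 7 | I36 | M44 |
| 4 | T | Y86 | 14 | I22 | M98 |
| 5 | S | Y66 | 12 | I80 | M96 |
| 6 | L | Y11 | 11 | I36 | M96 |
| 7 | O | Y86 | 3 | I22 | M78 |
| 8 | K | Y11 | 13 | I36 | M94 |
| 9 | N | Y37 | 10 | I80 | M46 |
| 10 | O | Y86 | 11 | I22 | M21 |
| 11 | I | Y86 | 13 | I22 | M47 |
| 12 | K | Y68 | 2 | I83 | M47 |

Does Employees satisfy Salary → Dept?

No

Salary=I22: rows 1, 4, 7, 10, 11 → Dept = Y86, Y86, Y86, Y86, Y86 ✓
Salary=I83: rows 2, 12 → Dept = Y68, Y68 ✓
Salary=I36: rows 3, 6, 8 → Dept = Y11, Y11, Y11 ✓
Salary=I80: rows 5, 9 → Dept takes values {Y66, Y37} — violation
Two rows agree on Salary but differ on Dept, so Salary → Dept does not hold.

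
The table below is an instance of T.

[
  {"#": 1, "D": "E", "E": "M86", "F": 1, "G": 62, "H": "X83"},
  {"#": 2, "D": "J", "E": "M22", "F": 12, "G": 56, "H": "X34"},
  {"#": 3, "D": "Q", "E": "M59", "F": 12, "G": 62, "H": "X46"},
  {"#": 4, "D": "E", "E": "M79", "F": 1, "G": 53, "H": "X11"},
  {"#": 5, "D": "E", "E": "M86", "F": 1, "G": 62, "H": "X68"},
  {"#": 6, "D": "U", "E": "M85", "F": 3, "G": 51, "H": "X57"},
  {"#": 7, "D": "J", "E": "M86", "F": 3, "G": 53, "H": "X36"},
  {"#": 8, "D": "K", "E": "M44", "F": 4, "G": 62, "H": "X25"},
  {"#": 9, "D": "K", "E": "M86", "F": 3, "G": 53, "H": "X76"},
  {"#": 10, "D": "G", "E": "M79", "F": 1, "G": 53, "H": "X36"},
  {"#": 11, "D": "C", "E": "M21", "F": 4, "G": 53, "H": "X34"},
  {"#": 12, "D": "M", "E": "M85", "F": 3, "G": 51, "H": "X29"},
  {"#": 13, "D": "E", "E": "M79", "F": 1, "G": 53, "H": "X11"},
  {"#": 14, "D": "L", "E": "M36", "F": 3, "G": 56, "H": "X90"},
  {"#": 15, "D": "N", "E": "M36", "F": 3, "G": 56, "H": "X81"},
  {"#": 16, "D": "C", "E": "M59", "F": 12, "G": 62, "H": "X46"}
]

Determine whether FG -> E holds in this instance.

(F=1, G=62): rows 1, 5 → E = M86, M86 ✓
(F=12, G=56): row 2 → E = M22 ✓
(F=12, G=62): rows 3, 16 → E = M59, M59 ✓
(F=1, G=53): rows 4, 10, 13 → E = M79, M79, M79 ✓
(F=3, G=51): rows 6, 12 → E = M85, M85 ✓
(F=3, G=53): rows 7, 9 → E = M86, M86 ✓
(F=4, G=62): row 8 → E = M44 ✓
(F=4, G=53): row 11 → E = M21 ✓
(F=3, G=56): rows 14, 15 → E = M36, M36 ✓
Every FG value is associated with a single E value, so FG -> E holds.

Yes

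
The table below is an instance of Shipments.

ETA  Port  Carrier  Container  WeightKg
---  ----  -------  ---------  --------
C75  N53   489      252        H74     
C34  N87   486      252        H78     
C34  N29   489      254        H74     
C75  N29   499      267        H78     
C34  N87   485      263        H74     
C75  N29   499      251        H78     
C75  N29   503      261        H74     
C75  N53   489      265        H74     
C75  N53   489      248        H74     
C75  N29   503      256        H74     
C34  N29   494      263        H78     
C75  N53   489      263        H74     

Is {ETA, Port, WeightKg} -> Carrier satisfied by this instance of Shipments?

Yes

(ETA=C75, Port=N53, WeightKg=H74): 4 rows → Carrier = 489, 489, 489, 489 ✓
(ETA=C34, Port=N87, WeightKg=H78): 1 row → Carrier = 486 ✓
(ETA=C34, Port=N29, WeightKg=H74): 1 row → Carrier = 489 ✓
(ETA=C75, Port=N29, WeightKg=H78): 2 rows → Carrier = 499, 499 ✓
(ETA=C34, Port=N87, WeightKg=H74): 1 row → Carrier = 485 ✓
(ETA=C75, Port=N29, WeightKg=H74): 2 rows → Carrier = 503, 503 ✓
(ETA=C34, Port=N29, WeightKg=H78): 1 row → Carrier = 494 ✓
Every {ETA, Port, WeightKg} value is associated with a single Carrier value, so {ETA, Port, WeightKg} -> Carrier holds.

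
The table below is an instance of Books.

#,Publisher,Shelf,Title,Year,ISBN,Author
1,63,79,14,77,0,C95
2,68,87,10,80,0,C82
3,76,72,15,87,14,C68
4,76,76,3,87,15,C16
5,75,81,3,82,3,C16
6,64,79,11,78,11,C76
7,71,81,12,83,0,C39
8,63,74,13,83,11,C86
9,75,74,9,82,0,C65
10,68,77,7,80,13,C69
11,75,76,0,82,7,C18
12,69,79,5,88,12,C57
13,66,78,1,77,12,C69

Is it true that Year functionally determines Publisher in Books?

No

Year=77: rows 1, 13 → Publisher takes values {63, 66} — violation
Year=80: rows 2, 10 → Publisher = 68, 68 ✓
Year=87: rows 3, 4 → Publisher = 76, 76 ✓
Year=82: rows 5, 9, 11 → Publisher = 75, 75, 75 ✓
Year=78: row 6 → Publisher = 64 ✓
Year=83: rows 7, 8 → Publisher takes values {71, 63} — violation
Year=88: row 12 → Publisher = 69 ✓
Two rows agree on Year but differ on Publisher, so Year -> Publisher does not hold.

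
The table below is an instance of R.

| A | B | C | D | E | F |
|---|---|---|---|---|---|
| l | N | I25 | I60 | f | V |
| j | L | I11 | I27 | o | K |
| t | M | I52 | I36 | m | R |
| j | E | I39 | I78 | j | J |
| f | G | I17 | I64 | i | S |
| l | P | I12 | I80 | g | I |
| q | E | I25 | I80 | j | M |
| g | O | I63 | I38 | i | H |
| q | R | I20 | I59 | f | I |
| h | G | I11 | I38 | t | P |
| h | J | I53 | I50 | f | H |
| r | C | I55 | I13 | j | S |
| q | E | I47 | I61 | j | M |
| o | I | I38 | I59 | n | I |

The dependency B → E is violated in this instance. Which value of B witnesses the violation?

G

B=N: 1 row → E = f ✓
B=L: 1 row → E = o ✓
B=M: 1 row → E = m ✓
B=E: 3 rows → E = j, j, j ✓
B=G: 2 rows → E takes values {i, t} — violation
B=P: 1 row → E = g ✓
B=O: 1 row → E = i ✓
B=R: 1 row → E = f ✓
B=J: 1 row → E = f ✓
B=C: 1 row → E = j ✓
B=I: 1 row → E = n ✓
The only B value with inconsistent E is B=G.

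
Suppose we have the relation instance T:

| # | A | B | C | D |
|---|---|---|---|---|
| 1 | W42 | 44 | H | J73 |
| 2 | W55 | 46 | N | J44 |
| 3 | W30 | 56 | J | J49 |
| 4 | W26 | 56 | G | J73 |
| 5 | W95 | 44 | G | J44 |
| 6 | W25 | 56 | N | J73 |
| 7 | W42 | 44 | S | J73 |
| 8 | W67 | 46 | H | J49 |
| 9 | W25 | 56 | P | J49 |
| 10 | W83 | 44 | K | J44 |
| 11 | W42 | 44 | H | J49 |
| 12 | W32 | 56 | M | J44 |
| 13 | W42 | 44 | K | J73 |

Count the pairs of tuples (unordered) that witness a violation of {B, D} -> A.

3

(B=44, D=J73): all 3 rows agree on A — 0 pairs.
(B=56, D=J49): violating pairs (3,9) — 1 pair.
(B=56, D=J73): violating pairs (4,6) — 1 pair.
(B=44, D=J44): violating pairs (5,10) — 1 pair.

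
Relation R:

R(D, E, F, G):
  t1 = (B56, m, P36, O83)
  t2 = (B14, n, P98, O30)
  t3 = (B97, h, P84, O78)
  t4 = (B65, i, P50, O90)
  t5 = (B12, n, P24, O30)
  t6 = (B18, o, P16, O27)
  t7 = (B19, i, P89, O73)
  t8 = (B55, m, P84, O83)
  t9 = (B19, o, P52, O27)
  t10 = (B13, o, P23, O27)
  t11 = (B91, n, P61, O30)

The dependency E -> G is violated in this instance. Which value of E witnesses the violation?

E=m: rows 1, 8 → G = O83, O83 ✓
E=n: rows 2, 5, 11 → G = O30, O30, O30 ✓
E=h: row 3 → G = O78 ✓
E=i: rows 4, 7 → G takes values {O90, O73} — violation
E=o: rows 6, 9, 10 → G = O27, O27, O27 ✓
The only E value with inconsistent G is E=i.

i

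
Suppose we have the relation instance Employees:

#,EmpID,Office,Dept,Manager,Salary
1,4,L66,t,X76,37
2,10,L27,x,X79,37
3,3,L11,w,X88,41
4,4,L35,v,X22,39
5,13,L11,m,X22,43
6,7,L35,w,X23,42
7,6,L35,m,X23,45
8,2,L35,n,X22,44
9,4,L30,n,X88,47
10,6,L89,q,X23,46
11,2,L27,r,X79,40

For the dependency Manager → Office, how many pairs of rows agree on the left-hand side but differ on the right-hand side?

Manager=X79: all 2 rows agree on Office — 0 pairs.
Manager=X88: violating pairs (3,9) — 1 pair.
Manager=X22: violating pairs (4,5), (5,8) — 2 pairs.
Manager=X23: violating pairs (6,10), (7,10) — 2 pairs.

5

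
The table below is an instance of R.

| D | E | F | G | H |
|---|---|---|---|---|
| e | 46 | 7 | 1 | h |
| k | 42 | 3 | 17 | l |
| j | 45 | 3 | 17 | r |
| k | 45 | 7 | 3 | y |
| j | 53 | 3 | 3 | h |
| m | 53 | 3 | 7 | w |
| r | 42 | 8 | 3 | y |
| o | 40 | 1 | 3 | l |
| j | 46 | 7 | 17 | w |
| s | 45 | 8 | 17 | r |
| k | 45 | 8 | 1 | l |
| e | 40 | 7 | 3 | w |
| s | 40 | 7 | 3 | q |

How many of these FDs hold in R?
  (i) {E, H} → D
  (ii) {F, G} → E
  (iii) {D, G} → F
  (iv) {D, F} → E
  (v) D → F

0

(i) {E, H} → D: (E=45, H=r): 2 rows → D takes values {j, s} — violation — fails.
(ii) {F, G} → E: (F=3, G=17): 2 rows → E takes values {42, 45} — violation; (F=7, G=3): 3 rows → E takes values {45, 40} — violation — fails.
(iii) {D, G} → F: (D=j, G=17): 2 rows → F takes values {3, 7} — violation — fails.
(iv) {D, F} → E: (D=e, F=7): 2 rows → E takes values {46, 40} — violation; (D=j, F=3): 2 rows → E takes values {45, 53} — violation — fails.
(v) D → F: D=k: 3 rows → F takes values {3, 7, 8} — violation; D=j: 3 rows → F takes values {3, 7} — violation; D=s: 2 rows → F takes values {8, 7} — violation — fails.
None of the 5 dependencies hold.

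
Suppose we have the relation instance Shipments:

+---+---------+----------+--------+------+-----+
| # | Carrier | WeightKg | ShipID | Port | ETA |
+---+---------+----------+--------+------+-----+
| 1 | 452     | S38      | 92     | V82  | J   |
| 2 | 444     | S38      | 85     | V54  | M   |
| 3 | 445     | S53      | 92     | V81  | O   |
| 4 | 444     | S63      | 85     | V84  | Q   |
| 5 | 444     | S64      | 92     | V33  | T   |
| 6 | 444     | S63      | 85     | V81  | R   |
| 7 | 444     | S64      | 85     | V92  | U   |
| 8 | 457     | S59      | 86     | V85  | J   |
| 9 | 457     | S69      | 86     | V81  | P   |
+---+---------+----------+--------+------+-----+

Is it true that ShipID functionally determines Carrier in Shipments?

ShipID=92: rows 1, 3, 5 → Carrier takes values {452, 445, 444} — violation
ShipID=85: rows 2, 4, 6, 7 → Carrier = 444, 444, 444, 444 ✓
ShipID=86: rows 8, 9 → Carrier = 457, 457 ✓
Two rows agree on ShipID but differ on Carrier, so ShipID → Carrier does not hold.

No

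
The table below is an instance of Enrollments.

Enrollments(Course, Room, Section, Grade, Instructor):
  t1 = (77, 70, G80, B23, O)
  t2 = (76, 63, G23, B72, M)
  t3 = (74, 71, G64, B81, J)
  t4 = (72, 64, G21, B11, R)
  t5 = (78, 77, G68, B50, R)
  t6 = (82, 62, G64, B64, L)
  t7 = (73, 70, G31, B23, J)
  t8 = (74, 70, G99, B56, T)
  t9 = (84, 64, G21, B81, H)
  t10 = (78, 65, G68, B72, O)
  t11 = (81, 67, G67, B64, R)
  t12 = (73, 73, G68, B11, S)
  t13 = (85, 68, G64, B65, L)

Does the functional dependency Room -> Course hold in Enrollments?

Room=70: rows 1, 7, 8 → Course takes values {77, 73, 74} — violation
Room=63: row 2 → Course = 76 ✓
Room=71: row 3 → Course = 74 ✓
Room=64: rows 4, 9 → Course takes values {72, 84} — violation
Room=77: row 5 → Course = 78 ✓
Room=62: row 6 → Course = 82 ✓
Room=65: row 10 → Course = 78 ✓
Room=67: row 11 → Course = 81 ✓
Room=73: row 12 → Course = 73 ✓
Room=68: row 13 → Course = 85 ✓
Two rows agree on Room but differ on Course, so Room -> Course does not hold.

No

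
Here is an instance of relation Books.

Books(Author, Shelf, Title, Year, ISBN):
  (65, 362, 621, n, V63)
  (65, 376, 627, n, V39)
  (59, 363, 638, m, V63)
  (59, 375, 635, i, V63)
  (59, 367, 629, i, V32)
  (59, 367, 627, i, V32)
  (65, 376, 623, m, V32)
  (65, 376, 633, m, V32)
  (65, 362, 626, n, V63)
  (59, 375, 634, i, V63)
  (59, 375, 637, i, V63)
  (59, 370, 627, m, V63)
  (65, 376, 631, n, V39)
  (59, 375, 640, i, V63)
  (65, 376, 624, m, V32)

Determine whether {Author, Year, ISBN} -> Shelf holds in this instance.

No

(Author=65, Year=n, ISBN=V63): 2 rows → Shelf = 362, 362 ✓
(Author=65, Year=n, ISBN=V39): 2 rows → Shelf = 376, 376 ✓
(Author=59, Year=m, ISBN=V63): 2 rows → Shelf takes values {363, 370} — violation
(Author=59, Year=i, ISBN=V63): 4 rows → Shelf = 375, 375, 375, 375 ✓
(Author=59, Year=i, ISBN=V32): 2 rows → Shelf = 367, 367 ✓
(Author=65, Year=m, ISBN=V32): 3 rows → Shelf = 376, 376, 376 ✓
Two rows agree on {Author, Year, ISBN} but differ on Shelf, so {Author, Year, ISBN} -> Shelf does not hold.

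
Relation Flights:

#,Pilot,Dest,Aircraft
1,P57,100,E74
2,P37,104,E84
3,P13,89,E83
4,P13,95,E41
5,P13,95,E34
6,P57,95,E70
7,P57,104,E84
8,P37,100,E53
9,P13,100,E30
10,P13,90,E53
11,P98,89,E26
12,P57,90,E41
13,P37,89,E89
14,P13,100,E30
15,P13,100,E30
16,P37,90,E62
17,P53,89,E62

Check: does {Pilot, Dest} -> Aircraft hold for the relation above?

(Pilot=P57, Dest=100): row 1 → Aircraft = E74 ✓
(Pilot=P37, Dest=104): row 2 → Aircraft = E84 ✓
(Pilot=P13, Dest=89): row 3 → Aircraft = E83 ✓
(Pilot=P13, Dest=95): rows 4, 5 → Aircraft takes values {E41, E34} — violation
(Pilot=P57, Dest=95): row 6 → Aircraft = E70 ✓
(Pilot=P57, Dest=104): row 7 → Aircraft = E84 ✓
(Pilot=P37, Dest=100): row 8 → Aircraft = E53 ✓
(Pilot=P13, Dest=100): rows 9, 14, 15 → Aircraft = E30, E30, E30 ✓
(Pilot=P13, Dest=90): row 10 → Aircraft = E53 ✓
(Pilot=P98, Dest=89): row 11 → Aircraft = E26 ✓
(Pilot=P57, Dest=90): row 12 → Aircraft = E41 ✓
(Pilot=P37, Dest=89): row 13 → Aircraft = E89 ✓
(Pilot=P37, Dest=90): row 16 → Aircraft = E62 ✓
(Pilot=P53, Dest=89): row 17 → Aircraft = E62 ✓
Two rows agree on {Pilot, Dest} but differ on Aircraft, so {Pilot, Dest} -> Aircraft does not hold.

No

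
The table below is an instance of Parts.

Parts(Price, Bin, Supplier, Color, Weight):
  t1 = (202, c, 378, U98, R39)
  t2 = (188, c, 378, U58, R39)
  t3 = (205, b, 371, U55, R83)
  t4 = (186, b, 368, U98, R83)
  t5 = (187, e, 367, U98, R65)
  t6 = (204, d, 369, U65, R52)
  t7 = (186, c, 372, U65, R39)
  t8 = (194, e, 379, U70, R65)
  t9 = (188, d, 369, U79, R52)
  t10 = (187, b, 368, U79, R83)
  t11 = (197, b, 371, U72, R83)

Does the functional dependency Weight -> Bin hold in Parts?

Weight=R39: rows 1, 2, 7 → Bin = c, c, c ✓
Weight=R83: rows 3, 4, 10, 11 → Bin = b, b, b, b ✓
Weight=R65: rows 5, 8 → Bin = e, e ✓
Weight=R52: rows 6, 9 → Bin = d, d ✓
Every Weight value is associated with a single Bin value, so Weight -> Bin holds.

Yes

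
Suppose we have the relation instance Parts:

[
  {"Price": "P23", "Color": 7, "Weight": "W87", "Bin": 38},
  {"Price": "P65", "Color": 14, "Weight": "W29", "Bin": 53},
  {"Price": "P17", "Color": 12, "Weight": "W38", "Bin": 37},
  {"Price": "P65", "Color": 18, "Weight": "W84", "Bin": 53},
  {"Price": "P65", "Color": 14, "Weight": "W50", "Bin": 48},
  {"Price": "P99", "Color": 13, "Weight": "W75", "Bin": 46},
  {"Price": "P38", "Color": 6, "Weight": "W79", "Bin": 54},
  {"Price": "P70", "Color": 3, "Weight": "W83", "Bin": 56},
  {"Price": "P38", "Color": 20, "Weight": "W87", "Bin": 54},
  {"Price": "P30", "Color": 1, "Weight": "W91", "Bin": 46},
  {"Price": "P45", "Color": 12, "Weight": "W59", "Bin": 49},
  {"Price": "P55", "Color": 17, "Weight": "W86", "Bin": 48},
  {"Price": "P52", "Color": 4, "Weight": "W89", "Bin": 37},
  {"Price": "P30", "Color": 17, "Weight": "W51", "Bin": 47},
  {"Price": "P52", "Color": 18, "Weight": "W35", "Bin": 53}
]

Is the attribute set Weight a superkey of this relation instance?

Two distinct rows share Weight=W87, so Weight does not determine every attribute — not a superkey.

No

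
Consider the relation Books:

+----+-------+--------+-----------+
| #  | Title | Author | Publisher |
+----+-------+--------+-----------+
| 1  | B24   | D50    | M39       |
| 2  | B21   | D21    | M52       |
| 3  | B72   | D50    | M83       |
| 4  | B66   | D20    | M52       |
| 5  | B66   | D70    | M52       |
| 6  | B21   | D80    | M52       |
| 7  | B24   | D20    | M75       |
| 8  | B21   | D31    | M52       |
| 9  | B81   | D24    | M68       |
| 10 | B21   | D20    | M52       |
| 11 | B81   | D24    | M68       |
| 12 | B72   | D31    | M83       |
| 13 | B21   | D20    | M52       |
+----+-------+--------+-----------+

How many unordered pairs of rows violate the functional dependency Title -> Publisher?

1

Title=B24: violating pairs (1,7) — 1 pair.
Title=B21: all 5 rows agree on Publisher — 0 pairs.
Title=B72: all 2 rows agree on Publisher — 0 pairs.
Title=B66: all 2 rows agree on Publisher — 0 pairs.
Title=B81: all 2 rows agree on Publisher — 0 pairs.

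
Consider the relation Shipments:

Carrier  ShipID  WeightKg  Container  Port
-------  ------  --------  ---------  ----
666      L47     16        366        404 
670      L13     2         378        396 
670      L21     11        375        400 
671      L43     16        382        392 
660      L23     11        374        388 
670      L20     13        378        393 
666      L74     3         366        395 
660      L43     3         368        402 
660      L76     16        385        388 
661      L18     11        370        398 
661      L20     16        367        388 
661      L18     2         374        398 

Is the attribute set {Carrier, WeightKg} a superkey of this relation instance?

All 12 rows have distinct {Carrier, WeightKg} values, so {Carrier, WeightKg} → (all attributes) holds and {Carrier, WeightKg} is a superkey.

Yes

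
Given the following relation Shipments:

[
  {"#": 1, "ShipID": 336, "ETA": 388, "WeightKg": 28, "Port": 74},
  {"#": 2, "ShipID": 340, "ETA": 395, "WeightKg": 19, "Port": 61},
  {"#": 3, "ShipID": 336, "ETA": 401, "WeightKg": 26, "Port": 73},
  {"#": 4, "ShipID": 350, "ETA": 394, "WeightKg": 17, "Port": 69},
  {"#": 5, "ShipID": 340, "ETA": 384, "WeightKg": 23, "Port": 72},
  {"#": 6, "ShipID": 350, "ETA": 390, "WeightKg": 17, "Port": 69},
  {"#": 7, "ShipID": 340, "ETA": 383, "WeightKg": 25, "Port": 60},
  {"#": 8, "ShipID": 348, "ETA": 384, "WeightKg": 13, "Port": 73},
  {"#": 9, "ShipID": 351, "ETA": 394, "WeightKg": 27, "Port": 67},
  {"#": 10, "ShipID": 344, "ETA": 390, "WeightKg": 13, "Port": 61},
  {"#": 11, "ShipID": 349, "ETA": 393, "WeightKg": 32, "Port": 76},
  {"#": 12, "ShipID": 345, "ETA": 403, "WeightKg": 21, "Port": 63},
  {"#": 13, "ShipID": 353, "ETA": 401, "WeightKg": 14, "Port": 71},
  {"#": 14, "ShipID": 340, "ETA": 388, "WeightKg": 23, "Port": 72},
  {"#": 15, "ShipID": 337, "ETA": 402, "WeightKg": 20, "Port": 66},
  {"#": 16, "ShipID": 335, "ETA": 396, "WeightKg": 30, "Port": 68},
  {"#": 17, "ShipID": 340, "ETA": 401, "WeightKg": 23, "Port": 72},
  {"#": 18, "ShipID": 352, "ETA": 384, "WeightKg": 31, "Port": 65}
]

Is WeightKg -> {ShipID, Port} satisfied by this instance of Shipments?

WeightKg=28: row 1 → {ShipID,Port} = (336, 74) ✓
WeightKg=19: row 2 → {ShipID,Port} = (340, 61) ✓
WeightKg=26: row 3 → {ShipID,Port} = (336, 73) ✓
WeightKg=17: rows 4, 6 → {ShipID,Port} = (350, 69), (350, 69) ✓
WeightKg=23: rows 5, 14, 17 → {ShipID,Port} = (340, 72), (340, 72), (340, 72) ✓
WeightKg=25: row 7 → {ShipID,Port} = (340, 60) ✓
WeightKg=13: rows 8, 10 → {ShipID,Port} takes values {(348, 73), (344, 61)} — violation
WeightKg=27: row 9 → {ShipID,Port} = (351, 67) ✓
WeightKg=32: row 11 → {ShipID,Port} = (349, 76) ✓
WeightKg=21: row 12 → {ShipID,Port} = (345, 63) ✓
WeightKg=14: row 13 → {ShipID,Port} = (353, 71) ✓
WeightKg=20: row 15 → {ShipID,Port} = (337, 66) ✓
WeightKg=30: row 16 → {ShipID,Port} = (335, 68) ✓
WeightKg=31: row 18 → {ShipID,Port} = (352, 65) ✓
Two rows agree on WeightKg but differ on {ShipID, Port}, so WeightKg -> {ShipID, Port} does not hold.

No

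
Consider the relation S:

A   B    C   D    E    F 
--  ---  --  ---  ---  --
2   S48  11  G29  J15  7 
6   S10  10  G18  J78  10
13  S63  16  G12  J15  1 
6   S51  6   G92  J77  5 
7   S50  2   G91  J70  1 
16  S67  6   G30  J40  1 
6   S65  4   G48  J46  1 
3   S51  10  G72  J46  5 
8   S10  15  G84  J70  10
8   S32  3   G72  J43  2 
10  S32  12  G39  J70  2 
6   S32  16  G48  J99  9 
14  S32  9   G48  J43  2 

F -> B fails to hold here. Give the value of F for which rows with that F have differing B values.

1

F=7: 1 row → B = S48 ✓
F=10: 2 rows → B = S10, S10 ✓
F=1: 4 rows → B takes values {S63, S50, S67, S65} — violation
F=5: 2 rows → B = S51, S51 ✓
F=2: 3 rows → B = S32, S32, S32 ✓
F=9: 1 row → B = S32 ✓
The only F value with inconsistent B is F=1.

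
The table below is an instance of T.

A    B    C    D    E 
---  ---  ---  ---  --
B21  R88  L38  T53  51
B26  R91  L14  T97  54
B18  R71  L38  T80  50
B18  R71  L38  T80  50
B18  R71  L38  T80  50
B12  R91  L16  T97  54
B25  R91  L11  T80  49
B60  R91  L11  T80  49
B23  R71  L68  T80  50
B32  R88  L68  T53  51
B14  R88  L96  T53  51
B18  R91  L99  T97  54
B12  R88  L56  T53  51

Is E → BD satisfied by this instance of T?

E=51: 4 rows → {B,D} = (R88, T53), (R88, T53), (R88, T53), (R88, T53) ✓
E=54: 3 rows → {B,D} = (R91, T97), (R91, T97), (R91, T97) ✓
E=50: 4 rows → {B,D} = (R71, T80), (R71, T80), (R71, T80), (R71, T80) ✓
E=49: 2 rows → {B,D} = (R91, T80), (R91, T80) ✓
Every E value is associated with a single BD value, so E → BD holds.

Yes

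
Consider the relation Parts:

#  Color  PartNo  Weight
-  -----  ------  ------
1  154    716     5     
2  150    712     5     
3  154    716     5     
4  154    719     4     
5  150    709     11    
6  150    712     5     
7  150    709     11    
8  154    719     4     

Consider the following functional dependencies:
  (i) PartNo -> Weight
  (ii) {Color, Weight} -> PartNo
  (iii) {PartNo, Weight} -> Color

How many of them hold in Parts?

(i) PartNo -> Weight: every LHS value maps to a single RHS value — holds.
(ii) {Color, Weight} -> PartNo: every LHS value maps to a single RHS value — holds.
(iii) {PartNo, Weight} -> Color: every LHS value maps to a single RHS value — holds.
3 of the 3 dependencies hold.

3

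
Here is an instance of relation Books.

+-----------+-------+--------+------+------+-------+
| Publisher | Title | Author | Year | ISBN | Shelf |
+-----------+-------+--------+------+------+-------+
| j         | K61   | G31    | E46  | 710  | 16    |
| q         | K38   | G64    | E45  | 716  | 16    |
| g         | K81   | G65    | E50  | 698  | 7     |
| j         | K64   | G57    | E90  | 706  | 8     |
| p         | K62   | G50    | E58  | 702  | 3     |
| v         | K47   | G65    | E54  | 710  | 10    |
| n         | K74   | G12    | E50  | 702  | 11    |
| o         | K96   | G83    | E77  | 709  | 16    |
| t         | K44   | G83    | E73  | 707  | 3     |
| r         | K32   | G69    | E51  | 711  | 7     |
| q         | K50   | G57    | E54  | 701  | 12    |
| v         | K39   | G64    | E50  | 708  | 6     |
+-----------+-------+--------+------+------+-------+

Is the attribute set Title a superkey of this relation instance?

Yes

All 12 rows have distinct Title values, so Title → (all attributes) holds and Title is a superkey.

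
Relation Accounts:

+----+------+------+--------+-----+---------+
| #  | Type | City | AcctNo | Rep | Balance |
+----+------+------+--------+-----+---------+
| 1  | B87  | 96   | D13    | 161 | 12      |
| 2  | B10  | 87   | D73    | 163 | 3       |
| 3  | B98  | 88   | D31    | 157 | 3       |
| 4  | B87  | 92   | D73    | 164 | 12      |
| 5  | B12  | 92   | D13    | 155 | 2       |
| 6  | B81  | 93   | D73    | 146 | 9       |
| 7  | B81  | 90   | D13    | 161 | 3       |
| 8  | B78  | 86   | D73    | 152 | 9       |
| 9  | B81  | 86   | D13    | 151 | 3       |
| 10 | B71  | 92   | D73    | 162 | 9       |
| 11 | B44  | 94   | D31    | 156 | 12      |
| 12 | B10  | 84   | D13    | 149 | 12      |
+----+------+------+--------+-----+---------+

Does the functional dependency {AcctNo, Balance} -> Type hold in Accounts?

(AcctNo=D13, Balance=12): rows 1, 12 → Type takes values {B87, B10} — violation
(AcctNo=D73, Balance=3): row 2 → Type = B10 ✓
(AcctNo=D31, Balance=3): row 3 → Type = B98 ✓
(AcctNo=D73, Balance=12): row 4 → Type = B87 ✓
(AcctNo=D13, Balance=2): row 5 → Type = B12 ✓
(AcctNo=D73, Balance=9): rows 6, 8, 10 → Type takes values {B81, B78, B71} — violation
(AcctNo=D13, Balance=3): rows 7, 9 → Type = B81, B81 ✓
(AcctNo=D31, Balance=12): row 11 → Type = B44 ✓
Two rows agree on {AcctNo, Balance} but differ on Type, so {AcctNo, Balance} -> Type does not hold.

No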